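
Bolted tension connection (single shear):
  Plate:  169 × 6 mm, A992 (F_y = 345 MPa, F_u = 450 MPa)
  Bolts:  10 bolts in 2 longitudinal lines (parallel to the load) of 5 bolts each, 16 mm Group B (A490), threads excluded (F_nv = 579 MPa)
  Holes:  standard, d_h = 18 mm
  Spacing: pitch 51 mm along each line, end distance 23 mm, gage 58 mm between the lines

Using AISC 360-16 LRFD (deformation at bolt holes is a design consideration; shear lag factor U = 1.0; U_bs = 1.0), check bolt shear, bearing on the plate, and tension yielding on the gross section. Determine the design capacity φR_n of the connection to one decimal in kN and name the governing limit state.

314.8 kN (gross-section yield governs)

Bolt shear: A_b = π(16)²/4 = 201.06 mm². φR_n = 0.75 × 579 × 201.06 × 10 × 1 = 873.1 kN.
Bearing (6 mm plate, F_u = 450 MPa): end bolts L_c = 23 − 18/2 = 14, R_n = min(1.2×14×6×450, 2.4×16×6×450) = 45.36 kN/bolt; interior L_c = 51 − 18 = 33, R_n = 103.68 kN/bolt. φR_n = 0.75 × (2×45.36 + 8×103.68) = 690.1 kN.
Tension yield (gross): A_g = 169×6 = 1014 mm². φR_n = 0.90 × 345 × 1014 = 314.8 kN.
Governing: min(873.1, 690.1, 314.8) = 314.8 kN → gross-section yield.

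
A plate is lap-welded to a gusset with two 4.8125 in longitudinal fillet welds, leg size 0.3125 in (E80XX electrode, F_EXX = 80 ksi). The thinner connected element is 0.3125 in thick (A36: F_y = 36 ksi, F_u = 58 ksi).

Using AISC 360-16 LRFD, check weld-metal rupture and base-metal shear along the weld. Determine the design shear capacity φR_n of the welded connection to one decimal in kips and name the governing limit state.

65.0 kips (base-metal shear governs)

Weld metal: throat = 0.707×0.3125 = 0.22094 in, L = 2×4.8125 = 9.625 in. φR_n = 0.75 × 0.6 × 80 × 0.22094 × 9.625 = 76.6 kips.
Base metal shear (0.3125 in plate): yield φR_n = 1.0×0.6×36×0.3125×9.625 = 65.0 kips; rupture φR_n = 0.75×0.6×58×0.3125×9.625 = 78.5 kips; take 65.0 kips (yield).
Governing: min(76.6, 65.0) = 65.0 kips → base-metal shear.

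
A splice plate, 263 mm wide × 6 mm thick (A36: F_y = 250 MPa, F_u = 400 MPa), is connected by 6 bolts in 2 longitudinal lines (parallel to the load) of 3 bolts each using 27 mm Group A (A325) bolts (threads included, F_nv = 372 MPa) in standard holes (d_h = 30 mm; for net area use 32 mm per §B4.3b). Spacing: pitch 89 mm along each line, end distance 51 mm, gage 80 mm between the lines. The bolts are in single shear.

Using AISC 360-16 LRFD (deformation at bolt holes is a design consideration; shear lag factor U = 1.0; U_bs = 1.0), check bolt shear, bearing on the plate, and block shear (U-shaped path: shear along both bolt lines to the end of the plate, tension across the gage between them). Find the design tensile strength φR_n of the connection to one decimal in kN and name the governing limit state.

Bolt shear: A_b = π(27)²/4 = 572.56 mm². φR_n = 0.75 × 372 × 572.56 × 6 × 1 = 958.5 kN.
Bearing (6 mm plate, F_u = 400 MPa): end bolts L_c = 51 − 30/2 = 36, R_n = min(1.2×36×6×400, 2.4×27×6×400) = 103.68 kN/bolt; interior L_c = 89 − 30 = 59, R_n = 155.52 kN/bolt. φR_n = 0.75 × (2×103.68 + 4×155.52) = 622.1 kN.
Block shear: shear path 2×[51+2×89] = 2×229 mm, A_gv = 2748, A_nv = 2×(229 − 2.5×32)×6 = 1788 mm²; tension across gage: (80 − 1×32)×6 = 288 mm². R_n = min(0.6×400×1788, 0.6×250×2748) + 1.0×400×288 = min(429.12, 412.2) + 115.2 = 527.4 kN. φR_n = 0.75 × 527.4 = 395.6 kN.
Governing: min(958.5, 622.1, 395.6) = 395.6 kN → block shear.

395.6 kN (block shear governs)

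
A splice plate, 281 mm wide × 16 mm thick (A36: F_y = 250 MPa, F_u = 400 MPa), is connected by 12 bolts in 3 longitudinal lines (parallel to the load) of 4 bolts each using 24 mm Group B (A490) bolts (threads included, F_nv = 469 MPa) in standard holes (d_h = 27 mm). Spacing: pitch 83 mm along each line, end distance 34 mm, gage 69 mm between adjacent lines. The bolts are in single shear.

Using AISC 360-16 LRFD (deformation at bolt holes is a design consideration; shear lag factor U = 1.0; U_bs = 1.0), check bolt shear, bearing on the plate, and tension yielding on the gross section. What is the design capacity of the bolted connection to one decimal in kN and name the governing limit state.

1011.6 kN (gross-section yield governs)

Bolt shear: A_b = π(24)²/4 = 452.39 mm². φR_n = 0.75 × 469 × 452.39 × 12 × 1 = 1909.5 kN.
Bearing (16 mm plate, F_u = 400 MPa): end bolts L_c = 34 − 27/2 = 20.5, R_n = min(1.2×20.5×16×400, 2.4×24×16×400) = 157.44 kN/bolt; interior L_c = 83 − 27 = 56, R_n = 368.64 kN/bolt. φR_n = 0.75 × (3×157.44 + 9×368.64) = 2842.6 kN.
Tension yield (gross): A_g = 281×16 = 4496 mm². φR_n = 0.90 × 250 × 4496 = 1011.6 kN.
Governing: min(1909.5, 2842.6, 1011.6) = 1011.6 kN → gross-section yield.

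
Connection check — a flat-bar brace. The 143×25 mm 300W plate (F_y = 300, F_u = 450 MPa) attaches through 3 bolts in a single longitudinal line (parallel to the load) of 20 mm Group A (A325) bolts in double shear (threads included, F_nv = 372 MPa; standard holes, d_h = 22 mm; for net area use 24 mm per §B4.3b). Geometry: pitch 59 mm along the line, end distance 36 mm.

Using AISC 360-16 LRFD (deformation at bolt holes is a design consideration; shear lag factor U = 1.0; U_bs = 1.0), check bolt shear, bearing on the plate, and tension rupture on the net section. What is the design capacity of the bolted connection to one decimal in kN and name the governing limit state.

525.9 kN (bolt shear governs)

Bolt shear: A_b = π(20)²/4 = 314.16 mm². φR_n = 0.75 × 372 × 314.16 × 3 × 2 = 525.9 kN.
Bearing (25 mm plate, F_u = 450 MPa): end bolts L_c = 36 − 22/2 = 25, R_n = min(1.2×25×25×450, 2.4×20×25×450) = 337.5 kN/bolt; interior L_c = 59 − 22 = 37, R_n = 499.5 kN/bolt. φR_n = 0.75 × (1×337.5 + 2×499.5) = 1002.4 kN.
Tension rupture (net): A_n = (143 − 1×24)×25 = 2975 mm² (U = 1.0, A_e = A_n). φR_n = 0.75 × 450 × 2975 = 1004.1 kN.
Governing: min(525.9, 1002.4, 1004.1) = 525.9 kN → bolt shear.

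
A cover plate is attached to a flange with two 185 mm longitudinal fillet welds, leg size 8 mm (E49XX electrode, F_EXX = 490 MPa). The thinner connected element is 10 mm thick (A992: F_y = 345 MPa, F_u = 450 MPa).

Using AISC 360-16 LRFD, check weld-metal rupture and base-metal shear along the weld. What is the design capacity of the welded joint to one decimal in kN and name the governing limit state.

Weld metal: throat = 0.707×8 = 5.656 mm, L = 2×185 = 370 mm. φR_n = 0.75 × 0.6 × 490 × 5.656 × 370 = 461.4 kN.
Base metal shear (10 mm plate): yield φR_n = 1.0×0.6×345×10×370 = 765.9 kN; rupture φR_n = 0.75×0.6×450×10×370 = 749.3 kN; take 749.3 kN (rupture).
Governing: min(461.4, 749.3) = 461.4 kN → weld metal.

461.4 kN (weld metal governs)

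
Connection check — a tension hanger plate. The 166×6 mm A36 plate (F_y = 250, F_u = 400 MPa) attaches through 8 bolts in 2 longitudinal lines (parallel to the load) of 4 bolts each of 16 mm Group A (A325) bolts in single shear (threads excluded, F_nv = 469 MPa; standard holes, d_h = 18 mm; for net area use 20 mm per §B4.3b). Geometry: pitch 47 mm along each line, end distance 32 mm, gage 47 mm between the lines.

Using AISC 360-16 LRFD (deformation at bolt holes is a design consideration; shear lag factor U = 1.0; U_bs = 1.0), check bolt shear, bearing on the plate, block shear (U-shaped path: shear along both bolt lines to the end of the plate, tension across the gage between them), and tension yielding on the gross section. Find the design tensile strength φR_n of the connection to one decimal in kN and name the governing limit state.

Bolt shear: A_b = π(16)²/4 = 201.06 mm². φR_n = 0.75 × 469 × 201.06 × 8 × 1 = 565.8 kN.
Bearing (6 mm plate, F_u = 400 MPa): end bolts L_c = 32 − 18/2 = 23, R_n = min(1.2×23×6×400, 2.4×16×6×400) = 66.24 kN/bolt; interior L_c = 47 − 18 = 29, R_n = 83.52 kN/bolt. φR_n = 0.75 × (2×66.24 + 6×83.52) = 475.2 kN.
Block shear: shear path 2×[32+3×47] = 2×173 mm, A_gv = 2076, A_nv = 2×(173 − 3.5×20)×6 = 1236 mm²; tension across gage: (47 − 1×20)×6 = 162 mm². R_n = min(0.6×400×1236, 0.6×250×2076) + 1.0×400×162 = min(296.64, 311.4) + 64.8 = 361.44 kN. φR_n = 0.75 × 361.44 = 271.1 kN.
Tension yield (gross): A_g = 166×6 = 996 mm². φR_n = 0.90 × 250 × 996 = 224.1 kN.
Governing: min(565.8, 475.2, 271.1, 224.1) = 224.1 kN → gross-section yield.

224.1 kN (gross-section yield governs)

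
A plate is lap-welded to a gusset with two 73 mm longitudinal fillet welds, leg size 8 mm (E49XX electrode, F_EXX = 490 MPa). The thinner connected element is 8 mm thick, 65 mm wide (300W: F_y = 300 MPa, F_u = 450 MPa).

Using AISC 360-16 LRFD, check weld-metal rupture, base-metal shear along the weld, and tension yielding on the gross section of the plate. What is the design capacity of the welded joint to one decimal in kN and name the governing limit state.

140.4 kN (gross-section yield governs)

Weld metal: throat = 0.707×8 = 5.656 mm, L = 2×73 = 146 mm. φR_n = 0.75 × 0.6 × 490 × 5.656 × 146 = 182.1 kN.
Base metal shear (8 mm plate): yield φR_n = 1.0×0.6×300×8×146 = 210.2 kN; rupture φR_n = 0.75×0.6×450×8×146 = 236.5 kN; take 210.2 kN (yield).
Tension yield (gross): A_g = 65×8 = 520 mm². φR_n = 0.90 × 300 × 520 = 140.4 kN.
Governing: min(182.1, 210.2, 140.4) = 140.4 kN → gross-section yield.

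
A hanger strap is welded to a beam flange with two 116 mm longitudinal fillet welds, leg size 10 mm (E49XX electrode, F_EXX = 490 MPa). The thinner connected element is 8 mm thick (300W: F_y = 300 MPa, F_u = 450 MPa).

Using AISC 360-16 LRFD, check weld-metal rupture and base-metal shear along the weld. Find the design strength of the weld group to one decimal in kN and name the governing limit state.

334.1 kN (base-metal shear governs)

Weld metal: throat = 0.707×10 = 7.07 mm, L = 2×116 = 232 mm. φR_n = 0.75 × 0.6 × 490 × 7.07 × 232 = 361.7 kN.
Base metal shear (8 mm plate): yield φR_n = 1.0×0.6×300×8×232 = 334.1 kN; rupture φR_n = 0.75×0.6×450×8×232 = 375.8 kN; take 334.1 kN (yield).
Governing: min(361.7, 334.1) = 334.1 kN → base-metal shear.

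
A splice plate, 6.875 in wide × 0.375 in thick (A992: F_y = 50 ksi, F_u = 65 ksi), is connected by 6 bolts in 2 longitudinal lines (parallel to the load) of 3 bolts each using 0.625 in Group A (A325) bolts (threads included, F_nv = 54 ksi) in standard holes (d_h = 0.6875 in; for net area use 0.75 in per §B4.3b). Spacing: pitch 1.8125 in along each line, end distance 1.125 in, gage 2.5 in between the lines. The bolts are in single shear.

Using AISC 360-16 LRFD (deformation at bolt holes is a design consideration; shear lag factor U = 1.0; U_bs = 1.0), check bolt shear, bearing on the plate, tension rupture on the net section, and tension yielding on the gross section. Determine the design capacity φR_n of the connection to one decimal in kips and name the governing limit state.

Bolt shear: A_b = π(0.625)²/4 = 0.3068 in². φR_n = 0.75 × 54 × 0.3068 × 6 × 1 = 74.6 kips.
Bearing (0.375 in plate, F_u = 65 ksi): end bolts L_c = 1.125 − 0.6875/2 = 0.78125, R_n = min(1.2×0.78125×0.375×65, 2.4×0.625×0.375×65) = 22.852 kips/bolt; interior L_c = 1.8125 − 0.6875 = 1.125, R_n = 32.906 kips/bolt. φR_n = 0.75 × (2×22.852 + 4×32.906) = 133.0 kips.
Tension rupture (net): A_n = (6.875 − 2×0.75)×0.375 = 2.0156 in² (U = 1.0, A_e = A_n). φR_n = 0.75 × 65 × 2.0156 = 98.3 kips.
Tension yield (gross): A_g = 6.875×0.375 = 2.5781 in². φR_n = 0.90 × 50 × 2.5781 = 116.0 kips.
Governing: min(74.6, 133.0, 98.3, 116.0) = 74.6 kips → bolt shear.

74.6 kips (bolt shear governs)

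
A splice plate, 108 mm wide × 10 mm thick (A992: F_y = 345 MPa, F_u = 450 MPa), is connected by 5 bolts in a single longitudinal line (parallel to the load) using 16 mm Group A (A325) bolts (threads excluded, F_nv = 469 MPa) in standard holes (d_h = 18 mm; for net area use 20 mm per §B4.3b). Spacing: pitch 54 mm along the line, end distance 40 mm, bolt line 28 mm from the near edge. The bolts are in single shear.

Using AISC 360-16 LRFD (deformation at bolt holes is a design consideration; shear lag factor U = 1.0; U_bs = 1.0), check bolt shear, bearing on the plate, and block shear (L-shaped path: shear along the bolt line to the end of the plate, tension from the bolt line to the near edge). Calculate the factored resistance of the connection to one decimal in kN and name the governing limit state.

Bolt shear: A_b = π(16)²/4 = 201.06 mm². φR_n = 0.75 × 469 × 201.06 × 5 × 1 = 353.6 kN.
Bearing (10 mm plate, F_u = 450 MPa): end bolts L_c = 40 − 18/2 = 31, R_n = min(1.2×31×10×450, 2.4×16×10×450) = 167.4 kN/bolt; interior L_c = 54 − 18 = 36, R_n = 172.8 kN/bolt. φR_n = 0.75 × (1×167.4 + 4×172.8) = 644.0 kN.
Block shear: shear path 1×[40+4×54] = 1×256 mm, A_gv = 2560, A_nv = 1×(256 − 4.5×20)×10 = 1660 mm²; tension to near edge: (28 − 0.5×20)×10 = 180 mm². R_n = min(0.6×450×1660, 0.6×345×2560) + 1.0×450×180 = min(448.2, 529.92) + 81 = 529.2 kN. φR_n = 0.75 × 529.2 = 396.9 kN.
Governing: min(353.6, 644.0, 396.9) = 353.6 kN → bolt shear.

353.6 kN (bolt shear governs)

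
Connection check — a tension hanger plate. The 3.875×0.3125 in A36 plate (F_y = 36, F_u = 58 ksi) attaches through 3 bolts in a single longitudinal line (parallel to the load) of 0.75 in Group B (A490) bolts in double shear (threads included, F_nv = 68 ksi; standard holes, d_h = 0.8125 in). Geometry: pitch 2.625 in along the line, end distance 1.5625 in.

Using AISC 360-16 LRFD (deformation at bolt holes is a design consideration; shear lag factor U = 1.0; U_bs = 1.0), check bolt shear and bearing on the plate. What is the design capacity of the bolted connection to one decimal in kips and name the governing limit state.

67.8 kips (bearing governs)

Bolt shear: A_b = π(0.75)²/4 = 0.44179 in². φR_n = 0.75 × 68 × 0.44179 × 3 × 2 = 135.2 kips.
Bearing (0.3125 in plate, F_u = 58 ksi): end bolts L_c = 1.5625 − 0.8125/2 = 1.15625, R_n = min(1.2×1.15625×0.3125×58, 2.4×0.75×0.3125×58) = 25.148 kips/bolt; interior L_c = 2.625 − 0.8125 = 1.8125, R_n = 32.625 kips/bolt. φR_n = 0.75 × (1×25.148 + 2×32.625) = 67.8 kips.
Governing: min(135.2, 67.8) = 67.8 kips → bearing.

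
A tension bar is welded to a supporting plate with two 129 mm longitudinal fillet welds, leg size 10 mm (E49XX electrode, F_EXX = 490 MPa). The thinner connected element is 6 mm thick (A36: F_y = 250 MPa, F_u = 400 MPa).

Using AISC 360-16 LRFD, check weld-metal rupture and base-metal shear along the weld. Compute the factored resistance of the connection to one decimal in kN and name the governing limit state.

Weld metal: throat = 0.707×10 = 7.07 mm, L = 2×129 = 258 mm. φR_n = 0.75 × 0.6 × 490 × 7.07 × 258 = 402.2 kN.
Base metal shear (6 mm plate): yield φR_n = 1.0×0.6×250×6×258 = 232.2 kN; rupture φR_n = 0.75×0.6×400×6×258 = 278.6 kN; take 232.2 kN (yield).
Governing: min(402.2, 232.2) = 232.2 kN → base-metal shear.

232.2 kN (base-metal shear governs)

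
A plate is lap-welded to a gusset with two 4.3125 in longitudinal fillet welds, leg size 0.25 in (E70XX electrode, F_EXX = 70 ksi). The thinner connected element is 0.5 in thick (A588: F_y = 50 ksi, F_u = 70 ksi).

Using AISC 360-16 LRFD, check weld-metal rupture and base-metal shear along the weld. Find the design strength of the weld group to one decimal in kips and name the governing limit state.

48.0 kips (weld metal governs)

Weld metal: throat = 0.707×0.25 = 0.17675 in, L = 2×4.3125 = 8.625 in. φR_n = 0.75 × 0.6 × 70 × 0.17675 × 8.625 = 48.0 kips.
Base metal shear (0.5 in plate): yield φR_n = 1.0×0.6×50×0.5×8.625 = 129.4 kips; rupture φR_n = 0.75×0.6×70×0.5×8.625 = 135.8 kips; take 129.4 kips (yield).
Governing: min(48.0, 129.4) = 48.0 kips → weld metal.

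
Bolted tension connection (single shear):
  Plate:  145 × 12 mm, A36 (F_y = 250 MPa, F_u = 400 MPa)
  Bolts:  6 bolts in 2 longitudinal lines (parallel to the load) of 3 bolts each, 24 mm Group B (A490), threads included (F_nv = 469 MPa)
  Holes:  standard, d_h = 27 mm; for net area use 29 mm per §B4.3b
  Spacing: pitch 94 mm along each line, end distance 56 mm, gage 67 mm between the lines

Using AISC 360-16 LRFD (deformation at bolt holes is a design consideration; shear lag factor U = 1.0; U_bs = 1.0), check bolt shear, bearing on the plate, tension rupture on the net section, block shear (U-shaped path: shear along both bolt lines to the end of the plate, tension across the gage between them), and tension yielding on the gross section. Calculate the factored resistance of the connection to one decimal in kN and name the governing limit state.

313.2 kN (net-section rupture governs)

Bolt shear: A_b = π(24)²/4 = 452.39 mm². φR_n = 0.75 × 469 × 452.39 × 6 × 1 = 954.8 kN.
Bearing (12 mm plate, F_u = 400 MPa): end bolts L_c = 56 − 27/2 = 42.5, R_n = min(1.2×42.5×12×400, 2.4×24×12×400) = 244.8 kN/bolt; interior L_c = 94 − 27 = 67, R_n = 276.48 kN/bolt. φR_n = 0.75 × (2×244.8 + 4×276.48) = 1196.6 kN.
Tension rupture (net): A_n = (145 − 2×29)×12 = 1044 mm² (U = 1.0, A_e = A_n). φR_n = 0.75 × 400 × 1044 = 313.2 kN.
Block shear: shear path 2×[56+2×94] = 2×244 mm, A_gv = 5856, A_nv = 2×(244 − 2.5×29)×12 = 4116 mm²; tension across gage: (67 − 1×29)×12 = 456 mm². R_n = min(0.6×400×4116, 0.6×250×5856) + 1.0×400×456 = min(987.84, 878.4) + 182.4 = 1060.8 kN. φR_n = 0.75 × 1060.8 = 795.6 kN.
Tension yield (gross): A_g = 145×12 = 1740 mm². φR_n = 0.90 × 250 × 1740 = 391.5 kN.
Governing: min(954.8, 1196.6, 313.2, 795.6, 391.5) = 313.2 kN → net-section rupture.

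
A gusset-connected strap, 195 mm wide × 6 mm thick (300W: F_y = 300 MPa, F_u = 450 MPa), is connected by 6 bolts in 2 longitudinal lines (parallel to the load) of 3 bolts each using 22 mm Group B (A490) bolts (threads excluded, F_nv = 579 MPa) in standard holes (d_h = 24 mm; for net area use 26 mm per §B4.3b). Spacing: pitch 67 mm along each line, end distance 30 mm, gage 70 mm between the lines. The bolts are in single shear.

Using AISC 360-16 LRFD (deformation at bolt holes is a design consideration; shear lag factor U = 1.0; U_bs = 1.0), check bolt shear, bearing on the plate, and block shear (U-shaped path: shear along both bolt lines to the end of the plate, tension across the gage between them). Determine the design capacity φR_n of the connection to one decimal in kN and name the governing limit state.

Bolt shear: A_b = π(22)²/4 = 380.13 mm². φR_n = 0.75 × 579 × 380.13 × 6 × 1 = 990.4 kN.
Bearing (6 mm plate, F_u = 450 MPa): end bolts L_c = 30 − 24/2 = 18, R_n = min(1.2×18×6×450, 2.4×22×6×450) = 58.32 kN/bolt; interior L_c = 67 − 24 = 43, R_n = 139.32 kN/bolt. φR_n = 0.75 × (2×58.32 + 4×139.32) = 505.4 kN.
Block shear: shear path 2×[30+2×67] = 2×164 mm, A_gv = 1968, A_nv = 2×(164 − 2.5×26)×6 = 1188 mm²; tension across gage: (70 − 1×26)×6 = 264 mm². R_n = min(0.6×450×1188, 0.6×300×1968) + 1.0×450×264 = min(320.76, 354.24) + 118.8 = 439.56 kN. φR_n = 0.75 × 439.56 = 329.7 kN.
Governing: min(990.4, 505.4, 329.7) = 329.7 kN → block shear.

329.7 kN (block shear governs)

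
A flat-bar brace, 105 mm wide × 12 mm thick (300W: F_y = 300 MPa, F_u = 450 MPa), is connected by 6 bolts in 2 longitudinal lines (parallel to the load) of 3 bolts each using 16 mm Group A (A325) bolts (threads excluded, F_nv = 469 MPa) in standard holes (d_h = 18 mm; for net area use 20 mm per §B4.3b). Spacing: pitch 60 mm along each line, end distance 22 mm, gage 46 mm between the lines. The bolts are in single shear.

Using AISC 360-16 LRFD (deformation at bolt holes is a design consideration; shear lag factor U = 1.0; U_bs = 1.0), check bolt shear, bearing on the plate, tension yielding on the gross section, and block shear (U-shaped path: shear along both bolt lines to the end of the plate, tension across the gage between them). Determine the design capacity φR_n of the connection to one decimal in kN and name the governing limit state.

340.2 kN (gross-section yield governs)

Bolt shear: A_b = π(16)²/4 = 201.06 mm². φR_n = 0.75 × 469 × 201.06 × 6 × 1 = 424.3 kN.
Bearing (12 mm plate, F_u = 450 MPa): end bolts L_c = 22 − 18/2 = 13, R_n = min(1.2×13×12×450, 2.4×16×12×450) = 84.24 kN/bolt; interior L_c = 60 − 18 = 42, R_n = 207.36 kN/bolt. φR_n = 0.75 × (2×84.24 + 4×207.36) = 748.4 kN.
Tension yield (gross): A_g = 105×12 = 1260 mm². φR_n = 0.90 × 300 × 1260 = 340.2 kN.
Block shear: shear path 2×[22+2×60] = 2×142 mm, A_gv = 3408, A_nv = 2×(142 − 2.5×20)×12 = 2208 mm²; tension across gage: (46 − 1×20)×12 = 312 mm². R_n = min(0.6×450×2208, 0.6×300×3408) + 1.0×450×312 = min(596.16, 613.44) + 140.4 = 736.56 kN. φR_n = 0.75 × 736.56 = 552.4 kN.
Governing: min(424.3, 748.4, 340.2, 552.4) = 340.2 kN → gross-section yield.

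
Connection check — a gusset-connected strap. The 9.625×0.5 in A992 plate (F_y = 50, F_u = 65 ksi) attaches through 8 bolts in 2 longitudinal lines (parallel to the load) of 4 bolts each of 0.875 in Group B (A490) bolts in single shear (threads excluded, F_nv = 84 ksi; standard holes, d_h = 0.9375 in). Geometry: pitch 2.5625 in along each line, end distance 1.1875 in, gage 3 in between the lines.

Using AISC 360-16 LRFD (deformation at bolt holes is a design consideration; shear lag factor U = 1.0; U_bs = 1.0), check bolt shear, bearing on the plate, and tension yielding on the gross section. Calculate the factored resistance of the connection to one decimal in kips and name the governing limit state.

Bolt shear: A_b = π(0.875)²/4 = 0.60132 in². φR_n = 0.75 × 84 × 0.60132 × 8 × 1 = 303.1 kips.
Bearing (0.5 in plate, F_u = 65 ksi): end bolts L_c = 1.1875 − 0.9375/2 = 0.71875, R_n = min(1.2×0.71875×0.5×65, 2.4×0.875×0.5×65) = 28.031 kips/bolt; interior L_c = 2.5625 − 0.9375 = 1.625, R_n = 63.375 kips/bolt. φR_n = 0.75 × (2×28.031 + 6×63.375) = 327.2 kips.
Tension yield (gross): A_g = 9.625×0.5 = 4.8125 in². φR_n = 0.90 × 50 × 4.8125 = 216.6 kips.
Governing: min(303.1, 327.2, 216.6) = 216.6 kips → gross-section yield.

216.6 kips (gross-section yield governs)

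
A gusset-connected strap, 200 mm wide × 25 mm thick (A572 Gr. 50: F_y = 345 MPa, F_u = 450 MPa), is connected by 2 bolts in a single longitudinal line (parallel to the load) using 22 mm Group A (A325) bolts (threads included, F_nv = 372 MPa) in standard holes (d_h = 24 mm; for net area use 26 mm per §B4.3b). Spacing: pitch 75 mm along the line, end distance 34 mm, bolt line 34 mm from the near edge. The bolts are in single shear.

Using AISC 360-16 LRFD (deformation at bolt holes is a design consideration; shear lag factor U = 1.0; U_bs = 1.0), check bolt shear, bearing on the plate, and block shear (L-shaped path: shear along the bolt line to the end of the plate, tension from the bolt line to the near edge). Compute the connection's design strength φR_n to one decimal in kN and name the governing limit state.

212.1 kN (bolt shear governs)

Bolt shear: A_b = π(22)²/4 = 380.13 mm². φR_n = 0.75 × 372 × 380.13 × 2 × 1 = 212.1 kN.
Bearing (25 mm plate, F_u = 450 MPa): end bolts L_c = 34 − 24/2 = 22, R_n = min(1.2×22×25×450, 2.4×22×25×450) = 297 kN/bolt; interior L_c = 75 − 24 = 51, R_n = 594 kN/bolt. φR_n = 0.75 × (1×297 + 1×594) = 668.3 kN.
Block shear: shear path 1×[34+1×75] = 1×109 mm, A_gv = 2725, A_nv = 1×(109 − 1.5×26)×25 = 1750 mm²; tension to near edge: (34 − 0.5×26)×25 = 525 mm². R_n = min(0.6×450×1750, 0.6×345×2725) + 1.0×450×525 = min(472.5, 564.08) + 236.25 = 708.75 kN. φR_n = 0.75 × 708.75 = 531.6 kN.
Governing: min(212.1, 668.3, 531.6) = 212.1 kN → bolt shear.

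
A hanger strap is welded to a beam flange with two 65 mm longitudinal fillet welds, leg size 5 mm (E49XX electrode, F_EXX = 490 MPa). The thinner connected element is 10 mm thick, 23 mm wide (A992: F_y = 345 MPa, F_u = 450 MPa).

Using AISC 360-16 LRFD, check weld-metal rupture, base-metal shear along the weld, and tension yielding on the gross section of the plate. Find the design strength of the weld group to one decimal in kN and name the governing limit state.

71.4 kN (gross-section yield governs)

Weld metal: throat = 0.707×5 = 3.535 mm, L = 2×65 = 130 mm. φR_n = 0.75 × 0.6 × 490 × 3.535 × 130 = 101.3 kN.
Base metal shear (10 mm plate): yield φR_n = 1.0×0.6×345×10×130 = 269.1 kN; rupture φR_n = 0.75×0.6×450×10×130 = 263.3 kN; take 263.3 kN (rupture).
Tension yield (gross): A_g = 23×10 = 230 mm². φR_n = 0.90 × 345 × 230 = 71.4 kN.
Governing: min(101.3, 263.3, 71.4) = 71.4 kN → gross-section yield.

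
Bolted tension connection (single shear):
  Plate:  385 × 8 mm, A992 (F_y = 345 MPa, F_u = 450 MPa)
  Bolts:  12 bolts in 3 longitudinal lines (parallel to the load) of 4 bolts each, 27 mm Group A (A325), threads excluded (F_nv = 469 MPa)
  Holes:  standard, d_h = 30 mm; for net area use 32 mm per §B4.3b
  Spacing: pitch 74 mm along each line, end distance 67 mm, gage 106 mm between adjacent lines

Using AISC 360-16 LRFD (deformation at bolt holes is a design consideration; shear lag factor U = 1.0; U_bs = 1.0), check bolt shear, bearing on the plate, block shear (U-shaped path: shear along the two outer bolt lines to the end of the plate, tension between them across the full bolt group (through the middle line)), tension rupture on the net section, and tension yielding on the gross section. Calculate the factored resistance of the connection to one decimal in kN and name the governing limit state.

Bolt shear: A_b = π(27)²/4 = 572.56 mm². φR_n = 0.75 × 469 × 572.56 × 12 × 1 = 2416.8 kN.
Bearing (8 mm plate, F_u = 450 MPa): end bolts L_c = 67 − 30/2 = 52, R_n = min(1.2×52×8×450, 2.4×27×8×450) = 224.64 kN/bolt; interior L_c = 74 − 30 = 44, R_n = 190.08 kN/bolt. φR_n = 0.75 × (3×224.64 + 9×190.08) = 1788.5 kN.
Block shear: shear path 2×[67+3×74] = 2×289 mm, A_gv = 4624, A_nv = 2×(289 − 3.5×32)×8 = 2832 mm²; tension across gage: (212 − 2×32)×8 = 1184 mm². R_n = min(0.6×450×2832, 0.6×345×4624) + 1.0×450×1184 = min(764.64, 957.17) + 532.8 = 1297.4 kN. φR_n = 0.75 × 1297.4 = 973.1 kN.
Tension rupture (net): A_n = (385 − 3×32)×8 = 2312 mm² (U = 1.0, A_e = A_n). φR_n = 0.75 × 450 × 2312 = 780.3 kN.
Tension yield (gross): A_g = 385×8 = 3080 mm². φR_n = 0.90 × 345 × 3080 = 956.3 kN.
Governing: min(2416.8, 1788.5, 973.1, 780.3, 956.3) = 780.3 kN → net-section rupture.

780.3 kN (net-section rupture governs)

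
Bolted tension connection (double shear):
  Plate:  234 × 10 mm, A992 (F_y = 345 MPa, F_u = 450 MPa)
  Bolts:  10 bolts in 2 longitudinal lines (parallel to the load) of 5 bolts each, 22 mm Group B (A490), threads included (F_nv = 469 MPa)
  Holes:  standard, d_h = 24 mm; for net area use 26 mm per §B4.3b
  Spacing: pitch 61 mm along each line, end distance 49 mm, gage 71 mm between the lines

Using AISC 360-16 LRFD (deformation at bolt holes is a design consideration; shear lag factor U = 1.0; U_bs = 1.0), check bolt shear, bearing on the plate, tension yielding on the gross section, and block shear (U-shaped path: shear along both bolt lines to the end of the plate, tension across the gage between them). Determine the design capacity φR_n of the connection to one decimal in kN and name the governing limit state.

Bolt shear: A_b = π(22)²/4 = 380.13 mm². φR_n = 0.75 × 469 × 380.13 × 10 × 2 = 2674.2 kN.
Bearing (10 mm plate, F_u = 450 MPa): end bolts L_c = 49 − 24/2 = 37, R_n = min(1.2×37×10×450, 2.4×22×10×450) = 199.8 kN/bolt; interior L_c = 61 − 24 = 37, R_n = 199.8 kN/bolt. φR_n = 0.75 × (2×199.8 + 8×199.8) = 1498.5 kN.
Tension yield (gross): A_g = 234×10 = 2340 mm². φR_n = 0.90 × 345 × 2340 = 726.6 kN.
Block shear: shear path 2×[49+4×61] = 2×293 mm, A_gv = 5860, A_nv = 2×(293 − 4.5×26)×10 = 3520 mm²; tension across gage: (71 − 1×26)×10 = 450 mm². R_n = min(0.6×450×3520, 0.6×345×5860) + 1.0×450×450 = min(950.4, 1213) + 202.5 = 1152.9 kN. φR_n = 0.75 × 1152.9 = 864.7 kN.
Governing: min(2674.2, 1498.5, 726.6, 864.7) = 726.6 kN → gross-section yield.

726.6 kN (gross-section yield governs)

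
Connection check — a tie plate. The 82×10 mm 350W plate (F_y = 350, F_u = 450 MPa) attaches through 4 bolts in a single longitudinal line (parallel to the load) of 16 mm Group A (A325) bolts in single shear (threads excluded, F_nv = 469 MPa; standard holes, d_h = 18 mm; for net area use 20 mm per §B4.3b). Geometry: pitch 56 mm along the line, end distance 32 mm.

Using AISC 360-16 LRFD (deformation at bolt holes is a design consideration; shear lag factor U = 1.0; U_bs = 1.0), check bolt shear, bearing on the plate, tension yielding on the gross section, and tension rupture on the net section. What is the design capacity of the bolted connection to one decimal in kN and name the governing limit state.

Bolt shear: A_b = π(16)²/4 = 201.06 mm². φR_n = 0.75 × 469 × 201.06 × 4 × 1 = 282.9 kN.
Bearing (10 mm plate, F_u = 450 MPa): end bolts L_c = 32 − 18/2 = 23, R_n = min(1.2×23×10×450, 2.4×16×10×450) = 124.2 kN/bolt; interior L_c = 56 − 18 = 38, R_n = 172.8 kN/bolt. φR_n = 0.75 × (1×124.2 + 3×172.8) = 482.0 kN.
Tension yield (gross): A_g = 82×10 = 820 mm². φR_n = 0.90 × 350 × 820 = 258.3 kN.
Tension rupture (net): A_n = (82 − 1×20)×10 = 620 mm² (U = 1.0, A_e = A_n). φR_n = 0.75 × 450 × 620 = 209.3 kN.
Governing: min(282.9, 482.0, 258.3, 209.3) = 209.3 kN → net-section rupture.

209.3 kN (net-section rupture governs)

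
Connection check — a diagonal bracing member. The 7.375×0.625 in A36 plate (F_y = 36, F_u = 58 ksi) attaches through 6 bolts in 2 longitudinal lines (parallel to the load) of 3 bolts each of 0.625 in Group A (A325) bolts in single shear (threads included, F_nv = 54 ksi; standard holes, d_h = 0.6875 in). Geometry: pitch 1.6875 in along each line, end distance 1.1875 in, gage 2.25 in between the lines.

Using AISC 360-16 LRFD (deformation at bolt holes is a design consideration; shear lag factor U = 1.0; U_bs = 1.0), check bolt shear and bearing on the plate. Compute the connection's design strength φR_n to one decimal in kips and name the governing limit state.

74.6 kips (bolt shear governs)

Bolt shear: A_b = π(0.625)²/4 = 0.3068 in². φR_n = 0.75 × 54 × 0.3068 × 6 × 1 = 74.6 kips.
Bearing (0.625 in plate, F_u = 58 ksi): end bolts L_c = 1.1875 − 0.6875/2 = 0.84375, R_n = min(1.2×0.84375×0.625×58, 2.4×0.625×0.625×58) = 36.703 kips/bolt; interior L_c = 1.6875 − 0.6875 = 1, R_n = 43.5 kips/bolt. φR_n = 0.75 × (2×36.703 + 4×43.5) = 185.6 kips.
Governing: min(74.6, 185.6) = 74.6 kips → bolt shear.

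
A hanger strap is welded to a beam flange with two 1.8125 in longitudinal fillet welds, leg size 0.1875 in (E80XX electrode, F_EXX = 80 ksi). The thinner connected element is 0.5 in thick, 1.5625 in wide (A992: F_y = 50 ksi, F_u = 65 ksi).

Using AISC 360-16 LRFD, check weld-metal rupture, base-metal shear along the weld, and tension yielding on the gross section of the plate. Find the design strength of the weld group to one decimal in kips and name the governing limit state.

17.3 kips (weld metal governs)

Weld metal: throat = 0.707×0.1875 = 0.13256 in, L = 2×1.8125 = 3.625 in. φR_n = 0.75 × 0.6 × 80 × 0.13256 × 3.625 = 17.3 kips.
Base metal shear (0.5 in plate): yield φR_n = 1.0×0.6×50×0.5×3.625 = 54.4 kips; rupture φR_n = 0.75×0.6×65×0.5×3.625 = 53.0 kips; take 53.0 kips (rupture).
Tension yield (gross): A_g = 1.5625×0.5 = 0.78125 in². φR_n = 0.90 × 50 × 0.78125 = 35.2 kips.
Governing: min(17.3, 53.0, 35.2) = 17.3 kips → weld metal.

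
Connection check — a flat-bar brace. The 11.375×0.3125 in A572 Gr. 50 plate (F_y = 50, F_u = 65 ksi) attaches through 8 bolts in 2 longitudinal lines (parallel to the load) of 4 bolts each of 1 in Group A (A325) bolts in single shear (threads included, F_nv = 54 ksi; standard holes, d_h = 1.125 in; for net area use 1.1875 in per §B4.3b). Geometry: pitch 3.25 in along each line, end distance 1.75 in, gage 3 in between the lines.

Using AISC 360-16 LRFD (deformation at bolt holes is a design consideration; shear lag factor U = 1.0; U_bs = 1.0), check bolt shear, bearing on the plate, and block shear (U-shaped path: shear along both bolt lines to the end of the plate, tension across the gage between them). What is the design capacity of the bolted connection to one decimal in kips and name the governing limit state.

Bolt shear: A_b = π(1)²/4 = 0.7854 in². φR_n = 0.75 × 54 × 0.7854 × 8 × 1 = 254.5 kips.
Bearing (0.3125 in plate, F_u = 65 ksi): end bolts L_c = 1.75 − 1.125/2 = 1.1875, R_n = min(1.2×1.1875×0.3125×65, 2.4×1×0.3125×65) = 28.945 kips/bolt; interior L_c = 3.25 − 1.125 = 2.125, R_n = 48.75 kips/bolt. φR_n = 0.75 × (2×28.945 + 6×48.75) = 262.8 kips.
Block shear: shear path 2×[1.75+3×3.25] = 2×11.5 in, A_gv = 7.1875, A_nv = 2×(11.5 − 3.5×1.1875)×0.3125 = 4.5898 in²; tension across gage: (3 − 1×1.1875)×0.3125 = 0.56641 in². R_n = min(0.6×65×4.5898, 0.6×50×7.1875) + 1.0×65×0.56641 = min(179, 215.63) + 36.817 = 215.82 kips. φR_n = 0.75 × 215.82 = 161.9 kips.
Governing: min(254.5, 262.8, 161.9) = 161.9 kips → block shear.

161.9 kips (block shear governs)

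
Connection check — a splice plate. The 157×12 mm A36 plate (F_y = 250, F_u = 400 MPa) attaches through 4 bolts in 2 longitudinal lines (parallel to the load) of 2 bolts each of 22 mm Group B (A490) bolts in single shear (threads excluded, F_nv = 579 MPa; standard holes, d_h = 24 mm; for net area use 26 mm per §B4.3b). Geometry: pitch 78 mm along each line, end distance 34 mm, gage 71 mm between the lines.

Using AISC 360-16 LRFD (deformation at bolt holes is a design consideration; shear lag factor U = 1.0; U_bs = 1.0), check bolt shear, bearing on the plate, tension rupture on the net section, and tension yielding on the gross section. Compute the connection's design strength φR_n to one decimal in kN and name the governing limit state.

378.0 kN (net-section rupture governs)

Bolt shear: A_b = π(22)²/4 = 380.13 mm². φR_n = 0.75 × 579 × 380.13 × 4 × 1 = 660.3 kN.
Bearing (12 mm plate, F_u = 400 MPa): end bolts L_c = 34 − 24/2 = 22, R_n = min(1.2×22×12×400, 2.4×22×12×400) = 126.72 kN/bolt; interior L_c = 78 − 24 = 54, R_n = 253.44 kN/bolt. φR_n = 0.75 × (2×126.72 + 2×253.44) = 570.2 kN.
Tension rupture (net): A_n = (157 − 2×26)×12 = 1260 mm² (U = 1.0, A_e = A_n). φR_n = 0.75 × 400 × 1260 = 378.0 kN.
Tension yield (gross): A_g = 157×12 = 1884 mm². φR_n = 0.90 × 250 × 1884 = 423.9 kN.
Governing: min(660.3, 570.2, 378.0, 423.9) = 378.0 kN → net-section rupture.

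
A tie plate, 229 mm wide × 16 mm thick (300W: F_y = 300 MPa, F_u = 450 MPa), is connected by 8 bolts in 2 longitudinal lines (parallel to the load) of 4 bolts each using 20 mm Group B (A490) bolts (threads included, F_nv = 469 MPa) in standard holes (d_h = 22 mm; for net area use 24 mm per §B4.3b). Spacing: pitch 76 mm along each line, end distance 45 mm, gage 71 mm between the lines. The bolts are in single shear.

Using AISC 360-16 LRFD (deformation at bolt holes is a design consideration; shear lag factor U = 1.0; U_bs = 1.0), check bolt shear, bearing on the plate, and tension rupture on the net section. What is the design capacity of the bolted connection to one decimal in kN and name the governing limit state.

Bolt shear: A_b = π(20)²/4 = 314.16 mm². φR_n = 0.75 × 469 × 314.16 × 8 × 1 = 884.0 kN.
Bearing (16 mm plate, F_u = 450 MPa): end bolts L_c = 45 − 22/2 = 34, R_n = min(1.2×34×16×450, 2.4×20×16×450) = 293.76 kN/bolt; interior L_c = 76 − 22 = 54, R_n = 345.6 kN/bolt. φR_n = 0.75 × (2×293.76 + 6×345.6) = 1995.8 kN.
Tension rupture (net): A_n = (229 − 2×24)×16 = 2896 mm² (U = 1.0, A_e = A_n). φR_n = 0.75 × 450 × 2896 = 977.4 kN.
Governing: min(884.0, 1995.8, 977.4) = 884.0 kN → bolt shear.

884.0 kN (bolt shear governs)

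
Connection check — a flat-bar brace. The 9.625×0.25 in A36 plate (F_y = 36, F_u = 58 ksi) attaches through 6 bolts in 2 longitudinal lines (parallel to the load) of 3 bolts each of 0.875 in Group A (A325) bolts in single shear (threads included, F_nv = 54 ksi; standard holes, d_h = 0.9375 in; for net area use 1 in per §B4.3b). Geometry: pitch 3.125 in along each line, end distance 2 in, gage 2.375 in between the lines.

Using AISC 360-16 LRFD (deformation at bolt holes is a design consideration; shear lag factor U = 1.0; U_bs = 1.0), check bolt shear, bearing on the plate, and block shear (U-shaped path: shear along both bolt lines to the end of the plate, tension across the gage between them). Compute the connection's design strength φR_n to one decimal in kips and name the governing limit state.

81.8 kips (block shear governs)

Bolt shear: A_b = π(0.875)²/4 = 0.60132 in². φR_n = 0.75 × 54 × 0.60132 × 6 × 1 = 146.1 kips.
Bearing (0.25 in plate, F_u = 58 ksi): end bolts L_c = 2 − 0.9375/2 = 1.53125, R_n = min(1.2×1.53125×0.25×58, 2.4×0.875×0.25×58) = 26.644 kips/bolt; interior L_c = 3.125 − 0.9375 = 2.1875, R_n = 30.45 kips/bolt. φR_n = 0.75 × (2×26.644 + 4×30.45) = 131.3 kips.
Block shear: shear path 2×[2+2×3.125] = 2×8.25 in, A_gv = 4.125, A_nv = 2×(8.25 − 2.5×1)×0.25 = 2.875 in²; tension across gage: (2.375 − 1×1)×0.25 = 0.34375 in². R_n = min(0.6×58×2.875, 0.6×36×4.125) + 1.0×58×0.34375 = min(100.05, 89.1) + 19.938 = 109.04 kips. φR_n = 0.75 × 109.04 = 81.8 kips.
Governing: min(146.1, 131.3, 81.8) = 81.8 kips → block shear.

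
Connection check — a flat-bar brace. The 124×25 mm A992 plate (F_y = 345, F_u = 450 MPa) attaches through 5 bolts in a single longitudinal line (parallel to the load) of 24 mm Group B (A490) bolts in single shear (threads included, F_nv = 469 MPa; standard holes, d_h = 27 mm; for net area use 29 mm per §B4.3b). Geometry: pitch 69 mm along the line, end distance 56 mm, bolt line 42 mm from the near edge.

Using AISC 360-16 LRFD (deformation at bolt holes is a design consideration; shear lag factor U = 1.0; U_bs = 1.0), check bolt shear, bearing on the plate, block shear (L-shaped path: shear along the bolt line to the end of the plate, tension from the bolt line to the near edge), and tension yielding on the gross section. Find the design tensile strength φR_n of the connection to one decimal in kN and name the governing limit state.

Bolt shear: A_b = π(24)²/4 = 452.39 mm². φR_n = 0.75 × 469 × 452.39 × 5 × 1 = 795.6 kN.
Bearing (25 mm plate, F_u = 450 MPa): end bolts L_c = 56 − 27/2 = 42.5, R_n = min(1.2×42.5×25×450, 2.4×24×25×450) = 573.75 kN/bolt; interior L_c = 69 − 27 = 42, R_n = 567 kN/bolt. φR_n = 0.75 × (1×573.75 + 4×567) = 2131.3 kN.
Block shear: shear path 1×[56+4×69] = 1×332 mm, A_gv = 8300, A_nv = 1×(332 − 4.5×29)×25 = 5037.5 mm²; tension to near edge: (42 − 0.5×29)×25 = 687.5 mm². R_n = min(0.6×450×5037.5, 0.6×345×8300) + 1.0×450×687.5 = min(1360.1, 1718.1) + 309.38 = 1669.5 kN. φR_n = 0.75 × 1669.5 = 1252.1 kN.
Tension yield (gross): A_g = 124×25 = 3100 mm². φR_n = 0.90 × 345 × 3100 = 962.6 kN.
Governing: min(795.6, 2131.3, 1252.1, 962.6) = 795.6 kN → bolt shear.

795.6 kN (bolt shear governs)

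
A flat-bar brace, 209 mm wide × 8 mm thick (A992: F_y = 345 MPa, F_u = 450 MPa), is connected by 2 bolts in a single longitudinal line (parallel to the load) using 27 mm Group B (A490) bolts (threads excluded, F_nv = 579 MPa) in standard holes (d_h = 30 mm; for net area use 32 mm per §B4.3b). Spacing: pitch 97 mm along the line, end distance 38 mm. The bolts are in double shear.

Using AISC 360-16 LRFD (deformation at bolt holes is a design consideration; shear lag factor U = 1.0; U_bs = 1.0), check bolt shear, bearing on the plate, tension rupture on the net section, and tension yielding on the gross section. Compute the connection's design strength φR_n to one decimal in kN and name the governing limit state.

249.5 kN (bearing governs)

Bolt shear: A_b = π(27)²/4 = 572.56 mm². φR_n = 0.75 × 579 × 572.56 × 2 × 2 = 994.5 kN.
Bearing (8 mm plate, F_u = 450 MPa): end bolts L_c = 38 − 30/2 = 23, R_n = min(1.2×23×8×450, 2.4×27×8×450) = 99.36 kN/bolt; interior L_c = 97 − 30 = 67, R_n = 233.28 kN/bolt. φR_n = 0.75 × (1×99.36 + 1×233.28) = 249.5 kN.
Tension rupture (net): A_n = (209 − 1×32)×8 = 1416 mm² (U = 1.0, A_e = A_n). φR_n = 0.75 × 450 × 1416 = 477.9 kN.
Tension yield (gross): A_g = 209×8 = 1672 mm². φR_n = 0.90 × 345 × 1672 = 519.2 kN.
Governing: min(994.5, 249.5, 477.9, 519.2) = 249.5 kN → bearing.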